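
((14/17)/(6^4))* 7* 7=343/11016 = 0.03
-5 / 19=-0.26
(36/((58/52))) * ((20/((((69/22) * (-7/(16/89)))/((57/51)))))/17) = -41733120/120091349 = -0.35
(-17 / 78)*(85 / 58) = -1445/4524 = -0.32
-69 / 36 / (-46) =1/24 = 0.04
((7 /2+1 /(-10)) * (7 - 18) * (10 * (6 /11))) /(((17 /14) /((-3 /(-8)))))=-63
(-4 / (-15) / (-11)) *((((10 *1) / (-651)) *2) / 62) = 8/665973 = 0.00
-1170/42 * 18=-501.43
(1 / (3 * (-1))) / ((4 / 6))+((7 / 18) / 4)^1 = -29/72 = -0.40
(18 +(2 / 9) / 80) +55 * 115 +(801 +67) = 2595961/360 = 7211.00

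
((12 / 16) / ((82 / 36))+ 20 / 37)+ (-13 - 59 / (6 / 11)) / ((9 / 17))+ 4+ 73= -6184832/40959 = -151.00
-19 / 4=-4.75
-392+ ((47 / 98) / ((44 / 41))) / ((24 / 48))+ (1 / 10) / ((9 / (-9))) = -4217203/10780 = -391.21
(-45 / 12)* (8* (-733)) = 21990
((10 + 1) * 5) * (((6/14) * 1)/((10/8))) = 132/7 = 18.86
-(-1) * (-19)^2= 361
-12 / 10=-6/5 = -1.20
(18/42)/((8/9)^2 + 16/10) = 1215/6776 = 0.18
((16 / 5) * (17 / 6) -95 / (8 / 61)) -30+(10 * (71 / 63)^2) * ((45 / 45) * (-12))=-47507317/52920 = -897.72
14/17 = 0.82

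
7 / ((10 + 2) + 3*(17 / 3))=7/29 = 0.24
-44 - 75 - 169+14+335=61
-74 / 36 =-37/18 = -2.06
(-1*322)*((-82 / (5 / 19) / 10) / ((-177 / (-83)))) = 20819554/4425 = 4704.98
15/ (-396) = -5/132 = -0.04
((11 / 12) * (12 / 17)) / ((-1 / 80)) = -880/17 = -51.76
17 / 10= 1.70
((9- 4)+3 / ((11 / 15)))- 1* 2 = 78/11 = 7.09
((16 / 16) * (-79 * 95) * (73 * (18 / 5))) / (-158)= 12483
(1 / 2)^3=1/8 = 0.12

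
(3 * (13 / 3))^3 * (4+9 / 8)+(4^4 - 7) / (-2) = 89081/8 = 11135.12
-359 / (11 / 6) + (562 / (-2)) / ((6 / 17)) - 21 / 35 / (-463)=-151565167/152790 = -991.98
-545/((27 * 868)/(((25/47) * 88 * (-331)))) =99217250/275373 = 360.30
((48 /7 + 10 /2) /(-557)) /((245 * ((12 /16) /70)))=-664/81879 = -0.01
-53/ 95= -0.56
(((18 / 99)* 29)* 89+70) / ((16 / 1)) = 1483/44 = 33.70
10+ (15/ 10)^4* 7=727/16 = 45.44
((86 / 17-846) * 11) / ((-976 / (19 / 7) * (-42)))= -373483/609756 = -0.61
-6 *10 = -60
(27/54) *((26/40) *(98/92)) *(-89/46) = -0.67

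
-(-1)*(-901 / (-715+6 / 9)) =2703/2143 = 1.26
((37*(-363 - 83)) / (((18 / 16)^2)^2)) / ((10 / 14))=-473145344/32805 = -14422.96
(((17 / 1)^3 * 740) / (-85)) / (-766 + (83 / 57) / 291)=709459164/12705559 = 55.84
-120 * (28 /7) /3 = -160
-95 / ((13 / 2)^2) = -380/169 = -2.25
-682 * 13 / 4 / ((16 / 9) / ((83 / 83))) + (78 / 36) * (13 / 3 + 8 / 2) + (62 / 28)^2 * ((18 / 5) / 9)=-86560501/70560 = -1226.76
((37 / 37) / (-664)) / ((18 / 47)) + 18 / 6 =35809/11952 = 3.00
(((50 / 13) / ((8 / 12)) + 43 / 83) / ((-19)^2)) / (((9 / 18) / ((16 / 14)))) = 108544/2726633 = 0.04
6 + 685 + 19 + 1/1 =711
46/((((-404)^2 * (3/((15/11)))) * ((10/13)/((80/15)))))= 299/336633 = 0.00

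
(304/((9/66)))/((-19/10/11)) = -38720/3 = -12906.67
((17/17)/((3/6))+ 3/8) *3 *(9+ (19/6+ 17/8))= 6517/64 = 101.83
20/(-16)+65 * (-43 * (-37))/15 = 82717/12 = 6893.08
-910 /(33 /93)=-28210/11 = -2564.55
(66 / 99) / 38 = 1/57 = 0.02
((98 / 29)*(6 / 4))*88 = 12936/29 = 446.07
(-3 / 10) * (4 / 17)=-0.07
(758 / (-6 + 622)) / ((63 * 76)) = 379/1474704 = 0.00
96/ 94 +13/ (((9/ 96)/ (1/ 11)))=21136/1551 = 13.63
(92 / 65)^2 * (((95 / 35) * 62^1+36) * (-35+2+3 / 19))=-8937984/665 = -13440.58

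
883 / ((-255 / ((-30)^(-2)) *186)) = -883/42687000 = 0.00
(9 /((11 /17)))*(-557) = -85221/11 = -7747.36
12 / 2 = 6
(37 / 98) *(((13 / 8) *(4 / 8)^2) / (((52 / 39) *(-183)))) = -481/765184 = 0.00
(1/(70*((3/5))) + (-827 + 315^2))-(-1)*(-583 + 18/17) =97816.08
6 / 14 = 3/7 = 0.43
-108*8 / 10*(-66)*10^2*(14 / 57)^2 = 12418560/361 = 34400.44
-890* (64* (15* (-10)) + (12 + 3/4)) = 8532652.50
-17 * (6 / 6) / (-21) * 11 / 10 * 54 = 1683/35 = 48.09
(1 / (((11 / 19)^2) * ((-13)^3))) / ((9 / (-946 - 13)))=0.14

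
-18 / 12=-3/2 = -1.50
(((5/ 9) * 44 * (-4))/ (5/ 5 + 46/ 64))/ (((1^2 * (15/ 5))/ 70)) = -35840/27 = -1327.41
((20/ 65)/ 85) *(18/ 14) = 36/7735 = 0.00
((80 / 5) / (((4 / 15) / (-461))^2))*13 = 621623925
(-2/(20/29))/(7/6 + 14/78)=-377/175 = -2.15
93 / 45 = 31/15 = 2.07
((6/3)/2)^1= 1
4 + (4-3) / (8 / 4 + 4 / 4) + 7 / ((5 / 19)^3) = 388.44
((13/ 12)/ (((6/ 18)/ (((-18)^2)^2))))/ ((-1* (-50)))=170586/25 = 6823.44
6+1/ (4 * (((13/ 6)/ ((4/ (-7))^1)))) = 540/91 = 5.93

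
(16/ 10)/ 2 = 4/5 = 0.80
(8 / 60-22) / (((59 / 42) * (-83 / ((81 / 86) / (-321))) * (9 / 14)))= -96432/112655485 = 0.00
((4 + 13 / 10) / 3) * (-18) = -159/5 = -31.80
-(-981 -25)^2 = -1012036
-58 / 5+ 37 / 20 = -39/4 = -9.75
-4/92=-1/23 = -0.04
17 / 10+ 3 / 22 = 101/55 = 1.84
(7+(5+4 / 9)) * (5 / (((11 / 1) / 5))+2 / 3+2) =18256/297 = 61.47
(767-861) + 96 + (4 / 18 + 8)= 92/9 = 10.22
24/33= 8/11 = 0.73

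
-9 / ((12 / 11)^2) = -121/16 = -7.56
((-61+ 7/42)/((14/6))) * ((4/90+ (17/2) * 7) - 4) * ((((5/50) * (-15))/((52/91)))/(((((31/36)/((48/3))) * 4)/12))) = 6568686/31 = 211893.10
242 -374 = -132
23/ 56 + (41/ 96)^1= 563/672 = 0.84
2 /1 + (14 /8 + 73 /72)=343/72 = 4.76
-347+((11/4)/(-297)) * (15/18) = -224861/648 = -347.01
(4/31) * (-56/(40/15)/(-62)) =42/961 = 0.04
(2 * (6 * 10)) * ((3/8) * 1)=45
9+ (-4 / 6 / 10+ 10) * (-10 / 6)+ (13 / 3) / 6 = -41/6 = -6.83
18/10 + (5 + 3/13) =457/65 = 7.03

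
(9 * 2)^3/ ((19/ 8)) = 46656/19 = 2455.58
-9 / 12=-0.75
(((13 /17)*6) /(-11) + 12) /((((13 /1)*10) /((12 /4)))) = 3249/12155 = 0.27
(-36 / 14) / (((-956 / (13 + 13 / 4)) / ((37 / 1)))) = 21645/13384 = 1.62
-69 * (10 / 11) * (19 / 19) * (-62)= 42780/11 = 3889.09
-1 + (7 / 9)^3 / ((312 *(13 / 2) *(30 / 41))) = -44338297/44352360 = -1.00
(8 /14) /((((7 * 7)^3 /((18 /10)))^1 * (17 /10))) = 72/14000231 = 0.00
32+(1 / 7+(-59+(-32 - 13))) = -503/7 = -71.86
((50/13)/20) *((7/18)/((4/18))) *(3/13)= 105/1352 = 0.08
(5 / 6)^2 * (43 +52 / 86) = 30.28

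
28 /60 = 7/15 = 0.47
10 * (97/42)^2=47045/882 = 53.34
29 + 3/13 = 380/13 = 29.23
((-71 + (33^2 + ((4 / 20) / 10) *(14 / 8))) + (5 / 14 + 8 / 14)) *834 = 594870933/700 = 849815.62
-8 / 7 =-1.14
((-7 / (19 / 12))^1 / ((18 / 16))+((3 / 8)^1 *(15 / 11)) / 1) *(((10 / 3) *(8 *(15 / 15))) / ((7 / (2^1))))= -342940/13167 = -26.05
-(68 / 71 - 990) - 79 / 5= 345501/355 = 973.24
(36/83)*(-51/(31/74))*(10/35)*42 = -1630368/2573 = -633.64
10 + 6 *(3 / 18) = 11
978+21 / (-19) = 18561/19 = 976.89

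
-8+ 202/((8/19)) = 1887/4 = 471.75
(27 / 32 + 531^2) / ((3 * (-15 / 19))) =-19048089/160 = -119050.56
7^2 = 49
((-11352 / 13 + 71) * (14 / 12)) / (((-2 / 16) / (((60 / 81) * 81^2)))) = 473059440/13 = 36389187.69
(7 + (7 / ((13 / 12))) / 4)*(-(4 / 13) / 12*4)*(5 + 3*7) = -896/39 = -22.97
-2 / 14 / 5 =-1/35 = -0.03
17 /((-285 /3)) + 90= 8533/95 = 89.82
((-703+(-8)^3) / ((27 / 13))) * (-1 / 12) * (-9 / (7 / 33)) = -57915/28 = -2068.39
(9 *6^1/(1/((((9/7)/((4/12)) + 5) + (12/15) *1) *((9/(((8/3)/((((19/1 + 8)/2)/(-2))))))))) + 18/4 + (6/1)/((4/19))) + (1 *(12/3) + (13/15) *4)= -9945289/840 = -11839.63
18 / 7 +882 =6192/7 = 884.57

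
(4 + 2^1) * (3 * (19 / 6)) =57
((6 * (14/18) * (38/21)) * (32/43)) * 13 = 31616/387 = 81.70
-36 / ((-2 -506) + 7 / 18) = 0.07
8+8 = 16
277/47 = 5.89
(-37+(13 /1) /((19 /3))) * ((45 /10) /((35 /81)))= -242028/665 = -363.95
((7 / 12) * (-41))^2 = 82369/144 = 572.01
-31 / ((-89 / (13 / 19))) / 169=31/21983 = 0.00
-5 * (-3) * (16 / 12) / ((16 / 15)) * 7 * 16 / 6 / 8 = 175/4 = 43.75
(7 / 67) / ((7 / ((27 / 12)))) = 9/268 = 0.03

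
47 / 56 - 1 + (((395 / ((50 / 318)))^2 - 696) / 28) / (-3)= -105174439/1400 = -75124.60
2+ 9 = 11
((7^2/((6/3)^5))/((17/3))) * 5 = 735/544 = 1.35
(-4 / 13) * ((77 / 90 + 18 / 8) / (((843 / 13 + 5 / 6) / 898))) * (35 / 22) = -3513874/169059 = -20.78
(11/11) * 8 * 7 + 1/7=393/7 = 56.14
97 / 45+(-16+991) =43972/45 = 977.16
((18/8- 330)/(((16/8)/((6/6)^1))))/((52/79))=-103569/416 = -248.96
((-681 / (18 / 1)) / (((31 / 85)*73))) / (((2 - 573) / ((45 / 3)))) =96475/2584346 = 0.04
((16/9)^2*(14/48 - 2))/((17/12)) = -5248/1377 = -3.81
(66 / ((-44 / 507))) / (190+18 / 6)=-1521/386 = -3.94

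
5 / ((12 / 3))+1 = 9/4 = 2.25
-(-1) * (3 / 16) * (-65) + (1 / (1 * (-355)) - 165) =-1006441/5680 = -177.19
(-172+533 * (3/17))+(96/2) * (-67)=-55997/17 = -3293.94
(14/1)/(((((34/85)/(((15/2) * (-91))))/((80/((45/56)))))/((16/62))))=-57075200/93 = -613711.83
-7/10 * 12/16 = -0.52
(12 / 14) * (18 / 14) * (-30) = -1620/49 = -33.06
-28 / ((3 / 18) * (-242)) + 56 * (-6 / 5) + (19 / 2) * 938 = 5350919/605 = 8844.49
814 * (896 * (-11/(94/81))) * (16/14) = -371340288/47 = -7900857.19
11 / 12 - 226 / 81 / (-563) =168115/182412 = 0.92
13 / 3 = 4.33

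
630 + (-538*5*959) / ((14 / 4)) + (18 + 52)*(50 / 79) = -58174470/79 = -736385.70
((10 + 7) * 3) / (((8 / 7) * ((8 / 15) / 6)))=16065/32 = 502.03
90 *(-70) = -6300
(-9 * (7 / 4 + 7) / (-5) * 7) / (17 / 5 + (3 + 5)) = 735/76 = 9.67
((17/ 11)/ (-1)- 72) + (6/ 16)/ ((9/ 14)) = -9631/132 = -72.96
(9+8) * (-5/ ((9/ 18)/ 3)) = -510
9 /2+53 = 115/2 = 57.50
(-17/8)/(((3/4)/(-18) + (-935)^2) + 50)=-51/20982599 = 0.00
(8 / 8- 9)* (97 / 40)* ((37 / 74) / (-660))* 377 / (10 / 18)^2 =987363/55000 = 17.95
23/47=0.49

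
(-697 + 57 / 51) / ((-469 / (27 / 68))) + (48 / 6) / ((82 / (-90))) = -13005945/1587766 = -8.19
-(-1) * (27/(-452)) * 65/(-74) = 1755/33448 = 0.05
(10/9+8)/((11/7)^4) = 196882/131769 = 1.49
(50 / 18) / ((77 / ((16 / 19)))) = 400/13167 = 0.03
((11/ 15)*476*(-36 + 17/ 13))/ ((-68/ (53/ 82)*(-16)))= -44891/6240 = -7.19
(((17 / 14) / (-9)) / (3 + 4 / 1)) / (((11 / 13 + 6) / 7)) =-221/11214 = -0.02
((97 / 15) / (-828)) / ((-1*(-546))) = -97/6781320 = 0.00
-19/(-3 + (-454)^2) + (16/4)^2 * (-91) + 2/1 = -299688321/206113 = -1454.00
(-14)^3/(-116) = 686/29 = 23.66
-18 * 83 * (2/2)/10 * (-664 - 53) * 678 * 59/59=363136122/5 = 72627224.40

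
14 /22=7/11 = 0.64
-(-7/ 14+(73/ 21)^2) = -10217/882 = -11.58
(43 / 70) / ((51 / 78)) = 559/595 = 0.94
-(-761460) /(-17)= -761460/17 = -44791.76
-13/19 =-0.68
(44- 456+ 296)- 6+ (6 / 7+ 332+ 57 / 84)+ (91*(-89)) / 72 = 49921/504 = 99.05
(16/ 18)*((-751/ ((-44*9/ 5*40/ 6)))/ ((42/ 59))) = 44309/24948 = 1.78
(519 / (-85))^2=269361/7225 = 37.28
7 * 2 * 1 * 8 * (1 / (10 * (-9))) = -1.24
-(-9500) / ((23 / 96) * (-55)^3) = -7296/30613 = -0.24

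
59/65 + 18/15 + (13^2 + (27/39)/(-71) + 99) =1246502/4615 = 270.10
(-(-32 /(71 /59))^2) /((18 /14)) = -24951808/45369 = -549.97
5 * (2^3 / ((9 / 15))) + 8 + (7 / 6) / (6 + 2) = 1197/16 = 74.81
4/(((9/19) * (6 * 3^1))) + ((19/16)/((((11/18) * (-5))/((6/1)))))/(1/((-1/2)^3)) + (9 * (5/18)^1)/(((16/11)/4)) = 1088533/142560 = 7.64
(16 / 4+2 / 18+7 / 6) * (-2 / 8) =-95/72 = -1.32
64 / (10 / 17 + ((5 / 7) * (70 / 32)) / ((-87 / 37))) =-1514496/1805 = -839.06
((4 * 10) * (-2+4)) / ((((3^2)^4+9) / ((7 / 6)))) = 28/1971 = 0.01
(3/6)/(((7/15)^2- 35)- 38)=-225/32752 = -0.01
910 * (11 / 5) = 2002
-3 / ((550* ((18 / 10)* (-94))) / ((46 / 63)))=23/977130 = 0.00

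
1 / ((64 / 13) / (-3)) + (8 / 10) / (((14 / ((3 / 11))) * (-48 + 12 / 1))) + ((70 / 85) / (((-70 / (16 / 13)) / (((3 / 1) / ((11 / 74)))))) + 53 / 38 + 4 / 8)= 61625065/62078016 = 0.99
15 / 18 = 5/6 = 0.83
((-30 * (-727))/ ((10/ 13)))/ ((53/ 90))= 2551770/53 = 48146.60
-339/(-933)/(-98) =-113/30478 = 0.00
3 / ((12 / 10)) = 5/2 = 2.50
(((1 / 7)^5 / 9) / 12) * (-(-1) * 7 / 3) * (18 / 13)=1/561834 = 0.00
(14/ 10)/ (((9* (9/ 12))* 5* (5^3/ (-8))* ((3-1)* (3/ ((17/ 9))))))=-1904/2278125 = 0.00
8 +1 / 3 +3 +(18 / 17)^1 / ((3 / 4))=12.75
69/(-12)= -5.75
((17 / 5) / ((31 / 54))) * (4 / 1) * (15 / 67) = 11016/2077 = 5.30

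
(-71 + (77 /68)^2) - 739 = -3739511/4624 = -808.72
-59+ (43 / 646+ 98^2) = 6166113/646 = 9545.07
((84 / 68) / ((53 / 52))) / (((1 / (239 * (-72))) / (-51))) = 56373408/53 = 1063649.21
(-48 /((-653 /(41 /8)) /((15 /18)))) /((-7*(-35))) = 41/31997 = 0.00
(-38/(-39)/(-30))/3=-19/1755 = -0.01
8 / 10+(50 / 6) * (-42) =-1746/5 = -349.20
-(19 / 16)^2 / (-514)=361/131584 = 0.00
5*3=15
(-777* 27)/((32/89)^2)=-166174659/1024 = -162279.94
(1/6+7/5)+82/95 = 277/114 = 2.43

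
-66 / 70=-33/35 = -0.94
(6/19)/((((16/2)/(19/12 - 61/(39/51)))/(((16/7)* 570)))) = -365910/91 = -4020.99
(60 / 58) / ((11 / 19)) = 570/319 = 1.79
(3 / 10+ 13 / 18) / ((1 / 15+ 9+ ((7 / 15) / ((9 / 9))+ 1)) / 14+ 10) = 0.10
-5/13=-0.38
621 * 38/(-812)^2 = 11799/329672 = 0.04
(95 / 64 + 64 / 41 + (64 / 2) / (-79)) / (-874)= -547321/181176704 = 0.00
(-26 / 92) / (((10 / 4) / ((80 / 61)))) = -208/1403 = -0.15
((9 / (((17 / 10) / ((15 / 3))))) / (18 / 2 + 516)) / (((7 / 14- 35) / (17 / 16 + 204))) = -193/644 = -0.30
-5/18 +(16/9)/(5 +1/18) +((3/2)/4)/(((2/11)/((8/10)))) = 28237/16380 = 1.72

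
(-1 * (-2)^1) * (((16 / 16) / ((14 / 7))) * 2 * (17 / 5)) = 34/5 = 6.80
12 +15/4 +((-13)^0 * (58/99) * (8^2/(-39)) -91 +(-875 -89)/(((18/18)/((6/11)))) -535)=-17560285/15444 = -1137.03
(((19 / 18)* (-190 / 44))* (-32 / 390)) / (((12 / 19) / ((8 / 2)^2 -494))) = -3278602/11583 = -283.05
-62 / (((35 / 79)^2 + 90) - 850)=386942/4741935 = 0.08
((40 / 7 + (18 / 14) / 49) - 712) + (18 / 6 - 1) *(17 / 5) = -1199573/1715 = -699.46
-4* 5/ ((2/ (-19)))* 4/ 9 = 760/9 = 84.44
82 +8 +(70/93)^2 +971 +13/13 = 9190138/8649 = 1062.57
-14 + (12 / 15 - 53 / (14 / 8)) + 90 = 1628/35 = 46.51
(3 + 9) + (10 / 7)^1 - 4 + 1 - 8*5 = -207/7 = -29.57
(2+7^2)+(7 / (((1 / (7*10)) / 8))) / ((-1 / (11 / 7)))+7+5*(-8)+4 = -6138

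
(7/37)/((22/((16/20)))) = 14/2035 = 0.01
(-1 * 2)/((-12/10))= 5/3 = 1.67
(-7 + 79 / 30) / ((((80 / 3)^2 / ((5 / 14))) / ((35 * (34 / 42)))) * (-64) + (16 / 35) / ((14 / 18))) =109123/112379552 = 0.00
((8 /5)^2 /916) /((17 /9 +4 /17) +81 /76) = 186048/212357425 = 0.00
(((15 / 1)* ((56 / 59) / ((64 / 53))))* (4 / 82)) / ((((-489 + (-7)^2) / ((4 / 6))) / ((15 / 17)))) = -5565/7237648 = 0.00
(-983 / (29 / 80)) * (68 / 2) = -92198.62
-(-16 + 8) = 8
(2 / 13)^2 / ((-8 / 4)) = -2/169 = -0.01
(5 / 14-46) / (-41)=639/574 = 1.11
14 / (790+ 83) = 14/873 = 0.02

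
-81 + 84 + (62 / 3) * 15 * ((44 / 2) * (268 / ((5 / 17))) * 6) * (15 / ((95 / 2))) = 223717881/19 = 11774625.32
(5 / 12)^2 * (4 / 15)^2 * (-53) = -53/81 = -0.65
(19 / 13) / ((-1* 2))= -19/26 = -0.73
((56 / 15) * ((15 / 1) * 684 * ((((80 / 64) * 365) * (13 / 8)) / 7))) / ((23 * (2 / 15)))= 60854625/46 = 1322926.63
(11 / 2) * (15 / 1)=165/2 = 82.50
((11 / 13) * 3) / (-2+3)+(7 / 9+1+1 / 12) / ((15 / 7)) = 23917/7020 = 3.41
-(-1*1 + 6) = -5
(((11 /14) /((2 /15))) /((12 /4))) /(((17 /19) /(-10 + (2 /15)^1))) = -7733/357 = -21.66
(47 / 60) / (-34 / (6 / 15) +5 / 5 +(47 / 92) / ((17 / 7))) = -0.01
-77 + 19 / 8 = -597/8 = -74.62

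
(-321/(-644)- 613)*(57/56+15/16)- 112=-94463105/72128 = -1309.66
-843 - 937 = -1780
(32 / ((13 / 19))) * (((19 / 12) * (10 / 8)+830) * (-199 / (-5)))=60397694/39 = 1548658.82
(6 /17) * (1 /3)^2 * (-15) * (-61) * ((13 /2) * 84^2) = 27977040/17 = 1645708.24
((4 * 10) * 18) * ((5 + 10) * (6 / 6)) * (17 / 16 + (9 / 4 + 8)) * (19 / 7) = 331617.86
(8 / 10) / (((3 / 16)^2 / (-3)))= -1024/15 = -68.27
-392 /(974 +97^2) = -392/10383 = -0.04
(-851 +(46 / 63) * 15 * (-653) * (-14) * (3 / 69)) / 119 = 1501/51 = 29.43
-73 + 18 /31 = -2245/31 = -72.42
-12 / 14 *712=-4272/7 = -610.29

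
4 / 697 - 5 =-3481/697 = -4.99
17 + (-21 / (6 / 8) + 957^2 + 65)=915903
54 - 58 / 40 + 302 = 7091/20 = 354.55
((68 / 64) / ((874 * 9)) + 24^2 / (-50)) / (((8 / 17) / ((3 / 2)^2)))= -616183751/11187200 = -55.08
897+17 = 914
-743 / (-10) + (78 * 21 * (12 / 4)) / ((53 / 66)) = 3282619/530 = 6193.62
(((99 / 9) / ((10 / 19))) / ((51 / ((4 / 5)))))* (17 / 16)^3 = 60401/153600 = 0.39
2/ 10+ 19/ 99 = 194/495 = 0.39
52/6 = 26/3 = 8.67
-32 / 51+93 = 4711/51 = 92.37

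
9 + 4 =13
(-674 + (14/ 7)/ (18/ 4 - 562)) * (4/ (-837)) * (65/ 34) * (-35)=-683877740/3173067 = -215.53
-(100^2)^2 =-100000000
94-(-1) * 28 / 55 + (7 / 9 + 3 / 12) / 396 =94.51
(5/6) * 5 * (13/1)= 325/6 = 54.17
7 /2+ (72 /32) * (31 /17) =517/68 = 7.60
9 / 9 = 1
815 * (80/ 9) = 65200/9 = 7244.44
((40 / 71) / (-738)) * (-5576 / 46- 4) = 6400/66953 = 0.10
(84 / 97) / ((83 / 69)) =0.72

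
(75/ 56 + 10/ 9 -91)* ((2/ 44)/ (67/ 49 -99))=24031/582912 = 0.04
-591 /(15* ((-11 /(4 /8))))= 197/110 = 1.79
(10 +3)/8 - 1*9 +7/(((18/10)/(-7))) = -2491/72 = -34.60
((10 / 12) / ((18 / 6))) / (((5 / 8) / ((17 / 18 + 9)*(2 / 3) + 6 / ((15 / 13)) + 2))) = 7468/1215 = 6.15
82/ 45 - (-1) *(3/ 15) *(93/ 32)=3461/1440 = 2.40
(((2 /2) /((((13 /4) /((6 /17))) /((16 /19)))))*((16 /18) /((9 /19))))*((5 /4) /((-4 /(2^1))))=-640/5967 = -0.11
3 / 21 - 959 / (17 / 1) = -6696/119 = -56.27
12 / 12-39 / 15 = -8/5 = -1.60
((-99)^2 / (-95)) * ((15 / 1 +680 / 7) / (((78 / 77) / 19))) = -5642109/26 = -217004.19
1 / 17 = 0.06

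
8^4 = 4096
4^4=256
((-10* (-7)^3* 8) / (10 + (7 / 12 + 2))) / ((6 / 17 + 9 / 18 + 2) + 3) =11195520/30049 = 372.58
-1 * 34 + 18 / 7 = -220/7 = -31.43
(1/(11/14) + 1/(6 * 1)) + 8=623/66 = 9.44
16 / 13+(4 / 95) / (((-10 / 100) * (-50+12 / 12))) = 15000/12103 = 1.24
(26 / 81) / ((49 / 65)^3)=7140250/9529569 = 0.75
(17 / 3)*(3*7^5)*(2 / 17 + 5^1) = 1462209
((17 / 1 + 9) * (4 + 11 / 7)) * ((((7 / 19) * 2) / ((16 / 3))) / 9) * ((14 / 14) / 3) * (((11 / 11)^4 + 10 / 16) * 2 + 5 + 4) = 8281/912 = 9.08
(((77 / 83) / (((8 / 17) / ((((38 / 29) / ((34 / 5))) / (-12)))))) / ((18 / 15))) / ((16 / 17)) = -621775/22182912 = -0.03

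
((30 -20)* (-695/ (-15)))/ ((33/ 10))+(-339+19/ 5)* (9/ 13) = -589816/6435 = -91.66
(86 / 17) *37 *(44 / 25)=140008/425 = 329.43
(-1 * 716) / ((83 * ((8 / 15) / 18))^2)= -3262275/27556 = -118.39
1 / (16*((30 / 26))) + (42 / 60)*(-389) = -272.25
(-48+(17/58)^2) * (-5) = 805915/3364 = 239.57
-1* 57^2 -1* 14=-3263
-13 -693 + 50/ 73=-705.32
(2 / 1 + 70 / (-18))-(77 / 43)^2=-84794/16641 = -5.10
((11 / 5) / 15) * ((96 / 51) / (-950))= -176/605625 = 0.00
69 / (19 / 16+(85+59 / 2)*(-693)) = -1104/1269557 = 0.00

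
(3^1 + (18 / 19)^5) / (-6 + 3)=-3105955/2476099 = -1.25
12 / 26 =6/13 = 0.46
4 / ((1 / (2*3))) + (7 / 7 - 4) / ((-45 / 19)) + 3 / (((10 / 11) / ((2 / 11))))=388/15 = 25.87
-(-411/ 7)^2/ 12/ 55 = -56307/10780 = -5.22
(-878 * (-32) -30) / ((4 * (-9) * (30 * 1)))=-25.99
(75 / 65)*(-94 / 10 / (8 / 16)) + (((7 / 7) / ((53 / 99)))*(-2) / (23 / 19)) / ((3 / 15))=-588288/15847 = -37.12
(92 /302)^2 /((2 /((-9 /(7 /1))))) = -0.06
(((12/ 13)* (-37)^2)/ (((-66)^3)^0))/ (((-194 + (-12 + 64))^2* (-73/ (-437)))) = 1794759/4783909 = 0.38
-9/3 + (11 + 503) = 511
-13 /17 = -0.76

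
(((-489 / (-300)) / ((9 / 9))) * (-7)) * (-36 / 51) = 3423/425 = 8.05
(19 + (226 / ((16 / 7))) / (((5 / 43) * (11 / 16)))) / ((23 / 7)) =483497/1265 = 382.21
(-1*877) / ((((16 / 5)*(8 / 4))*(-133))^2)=-21925/18113536 = 0.00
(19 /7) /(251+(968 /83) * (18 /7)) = 1577/163255 = 0.01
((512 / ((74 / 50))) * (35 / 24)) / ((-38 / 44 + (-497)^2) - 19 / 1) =1232000/603147471 = 0.00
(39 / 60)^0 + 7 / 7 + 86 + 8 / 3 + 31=365/3 = 121.67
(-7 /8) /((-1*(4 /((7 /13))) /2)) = 49/208 = 0.24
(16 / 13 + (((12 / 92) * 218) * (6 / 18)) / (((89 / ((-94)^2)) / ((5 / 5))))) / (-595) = -25073976/15833545 = -1.58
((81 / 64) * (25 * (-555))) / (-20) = 878.03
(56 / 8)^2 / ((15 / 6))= 98/5 = 19.60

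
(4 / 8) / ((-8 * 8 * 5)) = -1/640 = 0.00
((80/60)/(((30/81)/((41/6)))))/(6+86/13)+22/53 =2507/1060 = 2.37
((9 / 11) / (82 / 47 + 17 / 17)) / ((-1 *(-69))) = 47/10879 = 0.00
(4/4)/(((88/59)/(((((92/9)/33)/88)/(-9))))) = -1357/5174928 = 0.00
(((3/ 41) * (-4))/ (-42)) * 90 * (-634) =-114120/287 = -397.63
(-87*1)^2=7569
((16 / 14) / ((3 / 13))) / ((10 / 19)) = 988/105 = 9.41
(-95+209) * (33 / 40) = 1881/20 = 94.05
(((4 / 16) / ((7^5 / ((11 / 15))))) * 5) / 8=11/1613472 = 0.00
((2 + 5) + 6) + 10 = 23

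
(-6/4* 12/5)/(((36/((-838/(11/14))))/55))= 5866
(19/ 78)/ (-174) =-19/13572 = 0.00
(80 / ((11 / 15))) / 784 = 75/539 = 0.14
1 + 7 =8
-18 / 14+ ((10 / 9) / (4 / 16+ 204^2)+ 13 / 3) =6392312/2097459 = 3.05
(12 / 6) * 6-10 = 2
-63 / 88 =-0.72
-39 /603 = -13/201 = -0.06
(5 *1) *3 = 15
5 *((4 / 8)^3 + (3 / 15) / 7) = 43/56 = 0.77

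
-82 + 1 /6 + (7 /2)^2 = -835/12 = -69.58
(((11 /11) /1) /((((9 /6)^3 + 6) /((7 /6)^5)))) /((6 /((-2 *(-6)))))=0.46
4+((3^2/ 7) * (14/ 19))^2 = 1768/361 = 4.90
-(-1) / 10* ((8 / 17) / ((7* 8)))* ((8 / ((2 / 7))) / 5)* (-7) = -14/425 = -0.03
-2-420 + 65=-357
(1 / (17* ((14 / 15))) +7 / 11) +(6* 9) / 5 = 150527/13090 = 11.50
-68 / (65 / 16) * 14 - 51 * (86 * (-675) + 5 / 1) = 192403943/65 = 2960060.66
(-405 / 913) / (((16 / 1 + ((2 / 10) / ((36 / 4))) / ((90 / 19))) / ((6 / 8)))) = -2460375/118359494 = -0.02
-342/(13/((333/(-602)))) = 56943/3913 = 14.55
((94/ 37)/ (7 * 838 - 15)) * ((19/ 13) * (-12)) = -21432/2814331 = -0.01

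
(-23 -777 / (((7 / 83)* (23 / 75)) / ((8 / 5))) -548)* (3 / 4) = -3356079/92 = -36479.12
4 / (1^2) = 4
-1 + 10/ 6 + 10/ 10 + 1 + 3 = 17/3 = 5.67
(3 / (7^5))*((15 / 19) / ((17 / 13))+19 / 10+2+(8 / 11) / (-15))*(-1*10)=-474883/59715271 = -0.01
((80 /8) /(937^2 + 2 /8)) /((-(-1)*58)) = 20/101844433 = 0.00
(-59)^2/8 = 3481/8 = 435.12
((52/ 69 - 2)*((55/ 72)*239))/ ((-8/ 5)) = 2826175/19872 = 142.22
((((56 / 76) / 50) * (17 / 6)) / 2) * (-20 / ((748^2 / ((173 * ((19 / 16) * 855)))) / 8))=-69027/65824 = -1.05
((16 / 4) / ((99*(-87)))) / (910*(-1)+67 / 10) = 40/77801229 = 0.00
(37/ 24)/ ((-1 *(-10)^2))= -37/2400 = -0.02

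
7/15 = 0.47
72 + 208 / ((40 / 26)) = 1036/5 = 207.20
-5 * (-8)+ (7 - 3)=44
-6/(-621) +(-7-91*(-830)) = 75523.01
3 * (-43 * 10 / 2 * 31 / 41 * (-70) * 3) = 4198950/41 = 102413.41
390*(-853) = -332670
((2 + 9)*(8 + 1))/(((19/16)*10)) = 792/95 = 8.34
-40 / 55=-8/11 = -0.73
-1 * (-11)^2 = -121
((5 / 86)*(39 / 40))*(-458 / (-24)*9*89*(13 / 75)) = 10333167/68800 = 150.19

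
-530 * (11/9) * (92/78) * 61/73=-16358980/25623 = -638.45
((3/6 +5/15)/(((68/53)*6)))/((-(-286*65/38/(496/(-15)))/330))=-62434/25857 = -2.41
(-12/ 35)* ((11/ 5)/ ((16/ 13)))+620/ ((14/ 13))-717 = -99329/700 = -141.90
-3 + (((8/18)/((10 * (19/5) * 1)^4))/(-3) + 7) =56298671/14074668 = 4.00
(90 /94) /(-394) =-45/18518 = 0.00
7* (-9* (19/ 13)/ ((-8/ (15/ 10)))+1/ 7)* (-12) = -11397/52 = -219.17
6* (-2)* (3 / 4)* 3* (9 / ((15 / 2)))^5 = -209952/3125 = -67.18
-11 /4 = -2.75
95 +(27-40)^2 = 264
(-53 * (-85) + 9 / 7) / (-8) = -3943/7 = -563.29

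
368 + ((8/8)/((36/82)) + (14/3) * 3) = 6917/18 = 384.28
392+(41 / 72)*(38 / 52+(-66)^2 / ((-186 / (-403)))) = 10795511/1872 = 5766.83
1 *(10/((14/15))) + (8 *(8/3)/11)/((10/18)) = 5469/385 = 14.21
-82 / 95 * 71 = -5822/95 = -61.28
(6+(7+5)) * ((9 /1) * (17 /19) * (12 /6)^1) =5508/19 = 289.89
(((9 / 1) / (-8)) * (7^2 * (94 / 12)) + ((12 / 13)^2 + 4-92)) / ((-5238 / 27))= 1403269/524576 = 2.68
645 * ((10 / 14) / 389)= 3225/2723 = 1.18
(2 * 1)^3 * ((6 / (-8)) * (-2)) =12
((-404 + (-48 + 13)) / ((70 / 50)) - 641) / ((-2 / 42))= 20046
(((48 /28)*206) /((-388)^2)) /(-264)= -103/11591888 = 0.00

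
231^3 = 12326391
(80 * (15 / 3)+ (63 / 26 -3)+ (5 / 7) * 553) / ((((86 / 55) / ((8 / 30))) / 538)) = 40745430/559 = 72889.86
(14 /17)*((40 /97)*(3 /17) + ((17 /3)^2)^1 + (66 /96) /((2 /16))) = 31.03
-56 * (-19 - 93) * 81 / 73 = 508032/73 = 6959.34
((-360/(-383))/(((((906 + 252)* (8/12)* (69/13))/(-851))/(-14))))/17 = 0.16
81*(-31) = -2511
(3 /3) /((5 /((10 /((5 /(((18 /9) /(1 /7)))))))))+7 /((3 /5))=259/15 = 17.27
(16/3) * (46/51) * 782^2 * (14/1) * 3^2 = 370655488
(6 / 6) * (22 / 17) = 22/17 = 1.29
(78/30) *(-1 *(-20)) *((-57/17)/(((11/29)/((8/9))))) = -229216/561 = -408.58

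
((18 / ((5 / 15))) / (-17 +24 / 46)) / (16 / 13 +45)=-16146/227779 = -0.07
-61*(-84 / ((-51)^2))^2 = -47824/751689 = -0.06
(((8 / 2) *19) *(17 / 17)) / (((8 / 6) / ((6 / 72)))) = 4.75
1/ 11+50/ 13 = 563/143 = 3.94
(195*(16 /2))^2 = 2433600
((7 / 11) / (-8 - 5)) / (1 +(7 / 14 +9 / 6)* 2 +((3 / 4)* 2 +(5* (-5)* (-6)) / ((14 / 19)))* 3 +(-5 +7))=-98/1245673 = 0.00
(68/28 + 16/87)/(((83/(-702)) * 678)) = -62049/1903937 = -0.03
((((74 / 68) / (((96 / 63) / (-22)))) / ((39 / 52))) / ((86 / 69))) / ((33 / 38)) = -113183/5848 = -19.35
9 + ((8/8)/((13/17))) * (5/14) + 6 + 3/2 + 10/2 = 1999/91 = 21.97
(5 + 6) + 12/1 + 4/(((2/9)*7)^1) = 179/7 = 25.57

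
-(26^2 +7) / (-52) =13.13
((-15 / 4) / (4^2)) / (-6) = 5/128 = 0.04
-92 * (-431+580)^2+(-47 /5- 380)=-10214407/5 = -2042881.40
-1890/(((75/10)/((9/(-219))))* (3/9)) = 2268/73 = 31.07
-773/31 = -24.94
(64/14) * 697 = 3186.29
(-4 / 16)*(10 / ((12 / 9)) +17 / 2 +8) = -6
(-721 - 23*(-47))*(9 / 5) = 648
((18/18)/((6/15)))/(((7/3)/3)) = 45/14 = 3.21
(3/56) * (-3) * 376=-423/7 = -60.43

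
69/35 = 1.97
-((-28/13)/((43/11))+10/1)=-5282/559 = -9.45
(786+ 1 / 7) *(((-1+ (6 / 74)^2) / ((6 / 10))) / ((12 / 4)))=-37420400/86247 = -433.87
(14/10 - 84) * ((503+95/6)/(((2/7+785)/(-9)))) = 26999049/54970 = 491.16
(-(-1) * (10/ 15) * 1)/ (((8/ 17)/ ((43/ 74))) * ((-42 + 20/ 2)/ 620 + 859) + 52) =113305/127063446 = 0.00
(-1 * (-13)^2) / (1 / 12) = -2028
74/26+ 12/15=237/65 = 3.65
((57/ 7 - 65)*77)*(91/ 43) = -398398/43 = -9265.07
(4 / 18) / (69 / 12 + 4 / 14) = 56/1521 = 0.04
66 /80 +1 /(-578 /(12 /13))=123741/150280 = 0.82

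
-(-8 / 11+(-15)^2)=-2467/11 = -224.27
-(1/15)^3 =-1/3375 = 0.00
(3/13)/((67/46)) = 138/871 = 0.16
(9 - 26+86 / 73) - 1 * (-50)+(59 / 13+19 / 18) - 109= -1182551/17082 = -69.23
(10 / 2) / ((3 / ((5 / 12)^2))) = 125/432 = 0.29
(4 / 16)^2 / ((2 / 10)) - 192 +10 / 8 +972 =12505/16 = 781.56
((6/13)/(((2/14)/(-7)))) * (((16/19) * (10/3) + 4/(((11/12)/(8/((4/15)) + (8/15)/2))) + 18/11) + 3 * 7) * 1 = -48393674/13585 = -3562.29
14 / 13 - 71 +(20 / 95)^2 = -327941/4693 = -69.88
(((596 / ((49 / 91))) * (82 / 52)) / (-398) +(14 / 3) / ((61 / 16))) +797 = 793.84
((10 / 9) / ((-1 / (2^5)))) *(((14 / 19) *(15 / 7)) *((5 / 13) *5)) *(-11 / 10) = 88000/741 = 118.76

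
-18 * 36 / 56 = -11.57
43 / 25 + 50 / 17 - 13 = -3544/425 = -8.34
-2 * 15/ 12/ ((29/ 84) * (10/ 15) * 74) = -315/2146 = -0.15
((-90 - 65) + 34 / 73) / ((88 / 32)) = -45124/803 = -56.19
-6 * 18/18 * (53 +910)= -5778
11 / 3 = 3.67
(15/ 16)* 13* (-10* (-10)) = 4875/4 = 1218.75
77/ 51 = 1.51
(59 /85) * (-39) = -2301/85 = -27.07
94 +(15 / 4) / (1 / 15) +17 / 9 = 5477/36 = 152.14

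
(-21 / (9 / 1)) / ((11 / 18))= -3.82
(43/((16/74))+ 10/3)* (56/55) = 205.88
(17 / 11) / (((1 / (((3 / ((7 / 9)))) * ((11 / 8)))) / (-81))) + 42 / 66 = -408577/616 = -663.27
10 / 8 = 5/4 = 1.25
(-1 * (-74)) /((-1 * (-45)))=1.64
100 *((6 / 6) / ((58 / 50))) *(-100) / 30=-287.36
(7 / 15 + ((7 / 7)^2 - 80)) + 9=-69.53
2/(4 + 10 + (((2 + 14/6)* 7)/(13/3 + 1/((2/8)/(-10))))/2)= 428/2905 = 0.15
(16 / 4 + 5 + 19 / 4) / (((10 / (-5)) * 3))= -55/24 = -2.29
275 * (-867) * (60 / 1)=-14305500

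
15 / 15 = 1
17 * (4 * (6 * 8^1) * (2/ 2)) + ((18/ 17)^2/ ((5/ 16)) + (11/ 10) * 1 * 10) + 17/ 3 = 14237242/4335 = 3284.25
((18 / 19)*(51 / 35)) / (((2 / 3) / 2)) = 2754/665 = 4.14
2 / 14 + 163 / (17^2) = 1430/2023 = 0.71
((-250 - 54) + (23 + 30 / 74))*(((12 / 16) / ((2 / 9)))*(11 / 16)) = -1541727/2368 = -651.07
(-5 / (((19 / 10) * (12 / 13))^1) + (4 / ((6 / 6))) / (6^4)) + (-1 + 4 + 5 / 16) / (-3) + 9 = 124303/24624 = 5.05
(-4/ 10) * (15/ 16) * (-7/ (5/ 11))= 231/40 = 5.78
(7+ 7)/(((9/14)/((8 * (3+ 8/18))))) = 48608/81 = 600.10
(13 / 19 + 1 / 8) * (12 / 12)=123/152 = 0.81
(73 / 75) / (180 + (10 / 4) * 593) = 146/249375 = 0.00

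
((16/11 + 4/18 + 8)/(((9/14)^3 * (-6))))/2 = -3.04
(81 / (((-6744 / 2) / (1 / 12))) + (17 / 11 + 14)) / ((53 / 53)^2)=768717/49456 = 15.54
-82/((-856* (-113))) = -41/48364 = 0.00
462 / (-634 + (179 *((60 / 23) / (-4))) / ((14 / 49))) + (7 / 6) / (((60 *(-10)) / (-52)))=-14762531/43163100 = -0.34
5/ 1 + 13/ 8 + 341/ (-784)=4853/784 = 6.19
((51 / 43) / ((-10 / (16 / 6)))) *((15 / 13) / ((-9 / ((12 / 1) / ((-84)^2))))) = 17/246519 = 0.00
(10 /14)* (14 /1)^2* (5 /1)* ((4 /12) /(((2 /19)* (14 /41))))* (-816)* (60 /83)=-3829301.20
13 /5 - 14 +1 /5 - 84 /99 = -1988/165 = -12.05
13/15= 0.87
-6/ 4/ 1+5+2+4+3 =25/2 = 12.50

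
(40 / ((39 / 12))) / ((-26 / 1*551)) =-80/93119 = 0.00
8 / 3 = 2.67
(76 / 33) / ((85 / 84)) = 2128/935 = 2.28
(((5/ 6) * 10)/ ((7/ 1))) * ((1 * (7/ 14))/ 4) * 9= 75/56 = 1.34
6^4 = 1296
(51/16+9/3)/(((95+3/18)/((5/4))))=0.08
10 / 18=5/9 = 0.56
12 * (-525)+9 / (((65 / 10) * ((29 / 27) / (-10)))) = -2379960/377 = -6312.89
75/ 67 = 1.12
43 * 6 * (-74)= -19092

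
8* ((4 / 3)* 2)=64/3 = 21.33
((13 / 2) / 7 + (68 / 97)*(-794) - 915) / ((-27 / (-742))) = -40416.74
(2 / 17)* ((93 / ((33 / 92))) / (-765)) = -5704/143055 = -0.04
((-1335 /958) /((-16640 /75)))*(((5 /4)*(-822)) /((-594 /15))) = 0.16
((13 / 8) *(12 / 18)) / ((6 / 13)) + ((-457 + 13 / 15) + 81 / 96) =-652237/1440 = -452.94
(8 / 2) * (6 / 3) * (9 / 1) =72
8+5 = 13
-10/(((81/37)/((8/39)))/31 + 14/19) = -348688/37697 = -9.25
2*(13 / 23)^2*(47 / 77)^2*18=13439556/3136441 = 4.28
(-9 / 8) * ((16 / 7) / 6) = -3/7 = -0.43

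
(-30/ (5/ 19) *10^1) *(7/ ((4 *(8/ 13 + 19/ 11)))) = -57057/67 = -851.60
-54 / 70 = -27/35 = -0.77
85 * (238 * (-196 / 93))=-3965080/93 = -42635.27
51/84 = 17/28 = 0.61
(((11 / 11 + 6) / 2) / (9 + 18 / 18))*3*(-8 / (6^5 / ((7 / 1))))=-49/6480 = -0.01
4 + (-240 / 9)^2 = 6436/9 = 715.11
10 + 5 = 15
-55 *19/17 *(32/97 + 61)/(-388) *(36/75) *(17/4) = 3730023/188180 = 19.82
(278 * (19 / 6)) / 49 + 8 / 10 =13793/735 = 18.77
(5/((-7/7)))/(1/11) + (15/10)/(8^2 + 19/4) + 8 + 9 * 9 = 9356/275 = 34.02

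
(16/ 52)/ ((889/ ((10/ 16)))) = 5/23114 = 0.00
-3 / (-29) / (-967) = -3/28043 = 0.00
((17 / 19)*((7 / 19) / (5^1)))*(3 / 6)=119/3610 = 0.03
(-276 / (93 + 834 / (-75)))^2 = 90000/7921 = 11.36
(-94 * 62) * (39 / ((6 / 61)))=-2310802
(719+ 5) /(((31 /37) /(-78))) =-2089464/31 = -67402.06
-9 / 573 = -3/191 = -0.02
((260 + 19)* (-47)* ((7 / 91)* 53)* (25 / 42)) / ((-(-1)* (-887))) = 5791575/161434 = 35.88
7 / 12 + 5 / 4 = 11/6 = 1.83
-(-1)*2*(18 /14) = 18/7 = 2.57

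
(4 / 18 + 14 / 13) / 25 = 152/2925 = 0.05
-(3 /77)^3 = -27/456533 = 0.00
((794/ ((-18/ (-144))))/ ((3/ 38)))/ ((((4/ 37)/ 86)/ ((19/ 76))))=48003652/3 = 16001217.33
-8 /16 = -0.50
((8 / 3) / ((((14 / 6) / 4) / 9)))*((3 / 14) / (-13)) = -432/637 = -0.68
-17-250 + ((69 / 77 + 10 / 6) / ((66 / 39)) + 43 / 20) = -13382717/50820 = -263.34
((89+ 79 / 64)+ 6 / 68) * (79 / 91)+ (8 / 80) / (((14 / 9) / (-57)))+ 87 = 80071557/495040 = 161.75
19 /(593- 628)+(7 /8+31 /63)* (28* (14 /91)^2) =1487/4095 = 0.36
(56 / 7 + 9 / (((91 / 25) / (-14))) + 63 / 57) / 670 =-6301/165490 = -0.04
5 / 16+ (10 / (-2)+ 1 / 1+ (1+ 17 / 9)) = -115/144 = -0.80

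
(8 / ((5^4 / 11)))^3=681472/244140625 = 0.00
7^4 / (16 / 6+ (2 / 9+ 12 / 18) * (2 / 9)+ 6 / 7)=1361367/2110 = 645.20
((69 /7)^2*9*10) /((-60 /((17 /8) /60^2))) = -26979/313600 = -0.09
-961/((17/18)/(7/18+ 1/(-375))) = -392.99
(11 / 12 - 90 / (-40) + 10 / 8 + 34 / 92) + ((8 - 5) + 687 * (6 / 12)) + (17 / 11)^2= 11811319/33396 = 353.67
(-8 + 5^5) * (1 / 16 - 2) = -96627/16 = -6039.19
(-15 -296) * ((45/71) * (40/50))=-11196/71 = -157.69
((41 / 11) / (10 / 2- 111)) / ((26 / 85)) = -3485/30316 = -0.11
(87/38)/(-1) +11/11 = -1.29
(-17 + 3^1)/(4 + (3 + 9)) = -7/8 = -0.88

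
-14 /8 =-7/4 = -1.75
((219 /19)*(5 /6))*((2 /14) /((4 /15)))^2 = 82125/29792 = 2.76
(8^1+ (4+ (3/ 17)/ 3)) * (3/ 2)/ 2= 615/68 = 9.04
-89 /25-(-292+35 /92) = 662537/2300 = 288.06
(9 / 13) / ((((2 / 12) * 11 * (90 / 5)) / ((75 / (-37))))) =-225/5291 = -0.04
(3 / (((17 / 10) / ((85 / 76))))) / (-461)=-75/17518 = 0.00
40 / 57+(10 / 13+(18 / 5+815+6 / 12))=6080431/7410 = 820.57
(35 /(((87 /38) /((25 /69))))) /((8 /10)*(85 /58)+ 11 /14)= 93100/32913 = 2.83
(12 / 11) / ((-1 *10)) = -6/55 = -0.11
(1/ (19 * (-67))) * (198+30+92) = -320/1273 = -0.25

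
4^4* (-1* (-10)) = 2560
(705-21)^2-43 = 467813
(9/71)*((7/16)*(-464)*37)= -67599/71 = -952.10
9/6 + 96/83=441/166 = 2.66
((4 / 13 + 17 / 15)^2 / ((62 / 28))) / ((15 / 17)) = 18792718/17681625 = 1.06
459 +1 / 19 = 8722/19 = 459.05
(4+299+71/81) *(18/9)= 49228/81 = 607.75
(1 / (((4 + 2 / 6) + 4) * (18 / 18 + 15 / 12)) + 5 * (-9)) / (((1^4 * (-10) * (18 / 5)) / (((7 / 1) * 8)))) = 47194/675 = 69.92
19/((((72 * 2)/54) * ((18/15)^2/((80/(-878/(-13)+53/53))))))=30875/5346 = 5.78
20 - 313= -293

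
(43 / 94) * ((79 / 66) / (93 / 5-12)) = 16985/204732 = 0.08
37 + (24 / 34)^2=10837/289 = 37.50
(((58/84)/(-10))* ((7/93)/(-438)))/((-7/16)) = -58/2138535 = 0.00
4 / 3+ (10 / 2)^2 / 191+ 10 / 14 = 8738/4011 = 2.18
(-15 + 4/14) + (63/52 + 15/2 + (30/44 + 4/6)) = -55907/12012 = -4.65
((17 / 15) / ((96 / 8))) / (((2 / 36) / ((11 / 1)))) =187/10 = 18.70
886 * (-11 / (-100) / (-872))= -4873/43600 = -0.11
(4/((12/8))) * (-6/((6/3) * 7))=-8/7 = -1.14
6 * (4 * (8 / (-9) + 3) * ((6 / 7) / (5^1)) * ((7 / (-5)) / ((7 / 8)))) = -2432/175 = -13.90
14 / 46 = 7/23 = 0.30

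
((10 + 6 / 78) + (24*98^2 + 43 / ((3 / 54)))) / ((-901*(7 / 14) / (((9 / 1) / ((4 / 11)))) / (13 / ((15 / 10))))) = -99219153/901 = -110121.15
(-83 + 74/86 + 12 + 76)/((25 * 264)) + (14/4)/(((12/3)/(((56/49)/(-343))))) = -16447/8111950 = 0.00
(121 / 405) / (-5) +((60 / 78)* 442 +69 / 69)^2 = 235468904/2025 = 116280.94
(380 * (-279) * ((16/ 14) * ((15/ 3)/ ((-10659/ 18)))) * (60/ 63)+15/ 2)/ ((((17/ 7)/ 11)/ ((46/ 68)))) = 413849235/137564 = 3008.41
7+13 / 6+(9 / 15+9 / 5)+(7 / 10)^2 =3617/300 = 12.06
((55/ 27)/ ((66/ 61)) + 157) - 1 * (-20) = 28979/162 = 178.88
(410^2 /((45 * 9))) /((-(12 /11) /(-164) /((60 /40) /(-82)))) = -92455/81 = -1141.42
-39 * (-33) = 1287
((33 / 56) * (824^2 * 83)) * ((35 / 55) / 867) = 7044376/289 = 24375.00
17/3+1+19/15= 119/15 = 7.93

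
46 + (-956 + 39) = -871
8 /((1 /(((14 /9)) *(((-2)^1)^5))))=-3584/9 = -398.22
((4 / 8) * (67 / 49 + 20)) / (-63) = -349/2058 = -0.17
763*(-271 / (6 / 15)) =-1033865/2 = -516932.50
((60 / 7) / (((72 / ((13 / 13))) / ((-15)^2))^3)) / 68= 234375/60928 = 3.85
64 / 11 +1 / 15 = 971/165 = 5.88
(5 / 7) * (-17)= -12.14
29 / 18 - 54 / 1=-943/18 = -52.39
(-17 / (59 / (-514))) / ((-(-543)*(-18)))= -0.02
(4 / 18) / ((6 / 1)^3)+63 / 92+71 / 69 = 9584/5589 = 1.71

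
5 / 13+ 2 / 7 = 61/91 = 0.67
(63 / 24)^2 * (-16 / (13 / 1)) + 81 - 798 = -37725/52 = -725.48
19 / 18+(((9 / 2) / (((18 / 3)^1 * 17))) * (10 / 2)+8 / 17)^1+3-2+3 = 3517/612 = 5.75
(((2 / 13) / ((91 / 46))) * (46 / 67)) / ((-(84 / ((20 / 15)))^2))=-4232/314586909 = 0.00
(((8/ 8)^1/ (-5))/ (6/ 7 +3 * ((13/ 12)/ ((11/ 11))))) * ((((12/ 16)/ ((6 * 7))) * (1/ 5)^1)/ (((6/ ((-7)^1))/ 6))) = 7/5750 = 0.00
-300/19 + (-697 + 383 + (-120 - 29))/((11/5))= -47285/209 = -226.24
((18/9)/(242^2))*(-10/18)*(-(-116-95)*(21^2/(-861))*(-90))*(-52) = 5760300/600281 = 9.60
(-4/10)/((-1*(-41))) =-2/205 = -0.01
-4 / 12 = -1/3 = -0.33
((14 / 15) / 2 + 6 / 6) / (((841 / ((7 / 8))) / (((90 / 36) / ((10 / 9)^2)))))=2079/672800 = 0.00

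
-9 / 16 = -0.56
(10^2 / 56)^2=625/196 = 3.19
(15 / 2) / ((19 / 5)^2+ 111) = 375/6272 = 0.06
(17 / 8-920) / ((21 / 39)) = -13637/8 = -1704.62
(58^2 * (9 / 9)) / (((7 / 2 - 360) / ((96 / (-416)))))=20184/9269 = 2.18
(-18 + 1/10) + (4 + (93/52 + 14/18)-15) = -61621/2340 = -26.33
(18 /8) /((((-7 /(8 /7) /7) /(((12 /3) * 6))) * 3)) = -144/7 = -20.57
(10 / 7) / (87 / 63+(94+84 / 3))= 30/2591 = 0.01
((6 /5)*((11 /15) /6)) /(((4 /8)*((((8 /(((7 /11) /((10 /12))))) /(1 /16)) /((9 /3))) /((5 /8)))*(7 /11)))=33/6400 = 0.01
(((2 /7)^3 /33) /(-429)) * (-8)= 64/4855851 = 0.00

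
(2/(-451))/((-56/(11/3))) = 1/3444 = 0.00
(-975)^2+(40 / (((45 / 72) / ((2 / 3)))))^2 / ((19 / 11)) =162737099/171 = 951678.94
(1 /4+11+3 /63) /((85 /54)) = 8541/1190 = 7.18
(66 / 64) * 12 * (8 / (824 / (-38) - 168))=-1881/3604 = -0.52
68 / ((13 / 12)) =816/13 = 62.77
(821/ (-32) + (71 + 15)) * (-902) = -870881/16 = -54430.06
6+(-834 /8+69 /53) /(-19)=45993/4028 = 11.42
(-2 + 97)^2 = 9025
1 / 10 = 0.10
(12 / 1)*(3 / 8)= 9/2 = 4.50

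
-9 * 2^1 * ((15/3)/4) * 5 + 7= -211/2 = -105.50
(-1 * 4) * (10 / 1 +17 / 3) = -188/3 = -62.67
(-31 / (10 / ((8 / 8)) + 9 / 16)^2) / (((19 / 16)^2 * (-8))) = 253952/10310521 = 0.02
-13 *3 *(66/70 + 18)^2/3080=-17143191/3773000 = -4.54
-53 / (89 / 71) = -3763/89 = -42.28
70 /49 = 10/7 = 1.43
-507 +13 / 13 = -506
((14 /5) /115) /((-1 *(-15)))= 14/8625 = 0.00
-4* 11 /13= -3.38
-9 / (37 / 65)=-585/37 = -15.81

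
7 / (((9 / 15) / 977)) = 34195/3 = 11398.33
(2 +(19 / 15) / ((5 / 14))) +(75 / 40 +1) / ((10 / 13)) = 11141/1200 = 9.28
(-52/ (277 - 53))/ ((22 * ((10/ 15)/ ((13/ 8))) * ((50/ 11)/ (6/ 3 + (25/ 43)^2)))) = -2191761/165670400 = -0.01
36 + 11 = 47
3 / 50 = 0.06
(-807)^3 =-525557943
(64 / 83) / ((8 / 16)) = 128/83 = 1.54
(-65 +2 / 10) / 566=-162/1415 = -0.11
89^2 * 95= 752495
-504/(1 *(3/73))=-12264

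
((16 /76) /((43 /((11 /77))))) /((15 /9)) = 12/28595 = 0.00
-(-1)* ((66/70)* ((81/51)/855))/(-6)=-33/113050 = 0.00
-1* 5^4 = -625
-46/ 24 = -23/12 = -1.92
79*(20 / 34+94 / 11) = 134932/187 = 721.56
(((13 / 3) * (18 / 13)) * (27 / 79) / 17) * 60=9720/1343 = 7.24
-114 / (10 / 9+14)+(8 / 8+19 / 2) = 201/68 = 2.96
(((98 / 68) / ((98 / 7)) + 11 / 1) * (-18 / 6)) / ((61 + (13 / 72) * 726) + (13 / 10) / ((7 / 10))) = -47565/276947 = -0.17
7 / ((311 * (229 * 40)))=7/2848760 = 0.00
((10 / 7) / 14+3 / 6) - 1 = -39/98 = -0.40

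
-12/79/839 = -12/66281 = 0.00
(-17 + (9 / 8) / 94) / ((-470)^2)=-511/6644672 = 0.00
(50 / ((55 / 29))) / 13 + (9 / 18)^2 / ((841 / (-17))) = 973129/481052 = 2.02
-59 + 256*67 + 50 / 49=837607/49 = 17094.02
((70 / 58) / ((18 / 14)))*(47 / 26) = 11515/6786 = 1.70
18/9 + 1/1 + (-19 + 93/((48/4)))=-33/4 = -8.25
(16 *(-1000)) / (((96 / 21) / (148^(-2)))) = -875/5476 = -0.16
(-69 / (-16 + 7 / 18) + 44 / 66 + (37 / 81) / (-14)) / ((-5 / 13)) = -20936071/1593270 = -13.14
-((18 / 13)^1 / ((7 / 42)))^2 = -69.02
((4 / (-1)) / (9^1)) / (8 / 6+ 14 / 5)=-0.11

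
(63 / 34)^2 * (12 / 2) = 11907/578 = 20.60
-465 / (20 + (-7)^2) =-155/23 = -6.74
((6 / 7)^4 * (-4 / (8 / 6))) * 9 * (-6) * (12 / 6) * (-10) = -4199040/2401 = -1748.87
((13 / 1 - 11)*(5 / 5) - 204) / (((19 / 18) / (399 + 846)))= -4526820/19 = -238253.68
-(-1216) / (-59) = -1216/59 = -20.61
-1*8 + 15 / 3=-3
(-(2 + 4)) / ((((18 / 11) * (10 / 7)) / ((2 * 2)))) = -154/15 = -10.27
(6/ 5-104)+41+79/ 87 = -26488/435 = -60.89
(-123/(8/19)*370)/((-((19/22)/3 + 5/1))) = 14267385/698 = 20440.38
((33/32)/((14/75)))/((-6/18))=-7425/448 = -16.57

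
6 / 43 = 0.14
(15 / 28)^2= 225/784 = 0.29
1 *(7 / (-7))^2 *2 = 2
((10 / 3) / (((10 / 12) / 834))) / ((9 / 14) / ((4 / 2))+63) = 31136/591 = 52.68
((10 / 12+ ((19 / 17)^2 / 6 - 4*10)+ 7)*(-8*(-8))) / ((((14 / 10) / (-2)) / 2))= 11822080/2023 = 5843.84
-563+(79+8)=-476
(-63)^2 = 3969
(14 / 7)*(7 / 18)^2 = 49/162 = 0.30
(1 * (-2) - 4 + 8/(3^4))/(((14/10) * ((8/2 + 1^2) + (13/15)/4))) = -47800/59157 = -0.81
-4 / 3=-1.33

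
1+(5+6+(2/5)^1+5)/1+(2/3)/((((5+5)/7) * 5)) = 1312/75 = 17.49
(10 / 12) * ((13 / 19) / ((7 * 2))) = 65/1596 = 0.04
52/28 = 13/7 = 1.86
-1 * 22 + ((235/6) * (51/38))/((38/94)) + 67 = 252745/1444 = 175.03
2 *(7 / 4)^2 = 49/8 = 6.12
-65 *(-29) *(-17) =-32045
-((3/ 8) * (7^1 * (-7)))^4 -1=-466952977/4096 = -114002.19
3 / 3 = 1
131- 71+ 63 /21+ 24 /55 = 3489/55 = 63.44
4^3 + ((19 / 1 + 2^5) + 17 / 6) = 707/6 = 117.83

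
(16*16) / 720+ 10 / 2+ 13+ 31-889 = -839.64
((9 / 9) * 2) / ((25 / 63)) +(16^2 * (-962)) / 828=-1513118/5175 = -292.39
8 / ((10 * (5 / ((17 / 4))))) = 17/25 = 0.68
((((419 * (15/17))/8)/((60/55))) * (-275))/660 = -115225/6528 = -17.65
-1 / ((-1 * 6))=1/6 = 0.17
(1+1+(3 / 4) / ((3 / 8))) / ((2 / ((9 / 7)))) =18/7 = 2.57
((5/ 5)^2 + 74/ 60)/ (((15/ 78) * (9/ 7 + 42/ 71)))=432887/69975 = 6.19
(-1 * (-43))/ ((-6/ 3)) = -43/2 = -21.50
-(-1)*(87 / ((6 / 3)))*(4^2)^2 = 11136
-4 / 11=-0.36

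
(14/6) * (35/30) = 49/18 = 2.72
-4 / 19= -0.21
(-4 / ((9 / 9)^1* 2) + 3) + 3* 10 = 31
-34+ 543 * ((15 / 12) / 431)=-55901/1724 = -32.43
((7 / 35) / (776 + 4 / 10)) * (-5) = -5/3882 = 0.00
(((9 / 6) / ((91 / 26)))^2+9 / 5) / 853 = 486/208985 = 0.00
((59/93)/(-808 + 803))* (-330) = 1298/31 = 41.87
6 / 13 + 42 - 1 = 539/13 = 41.46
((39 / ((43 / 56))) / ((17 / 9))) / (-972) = -182/6579 = -0.03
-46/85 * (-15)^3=31050/17 = 1826.47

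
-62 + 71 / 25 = -59.16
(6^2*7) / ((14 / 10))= 180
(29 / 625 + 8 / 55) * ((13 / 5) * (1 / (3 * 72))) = 17147/7425000 = 0.00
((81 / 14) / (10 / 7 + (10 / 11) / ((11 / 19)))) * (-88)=-107811/635 = -169.78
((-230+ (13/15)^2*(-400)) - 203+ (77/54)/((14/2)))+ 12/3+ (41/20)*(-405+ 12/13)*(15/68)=-911.97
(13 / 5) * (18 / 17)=234/85 = 2.75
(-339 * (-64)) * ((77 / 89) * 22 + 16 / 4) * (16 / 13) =711628800/1157 = 615063.79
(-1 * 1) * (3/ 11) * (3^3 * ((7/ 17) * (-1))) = 567/187 = 3.03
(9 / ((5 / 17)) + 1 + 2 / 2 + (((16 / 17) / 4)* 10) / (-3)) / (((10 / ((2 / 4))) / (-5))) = -8113/1020 = -7.95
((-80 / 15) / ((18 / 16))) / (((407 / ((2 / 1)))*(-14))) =128/76923 = 0.00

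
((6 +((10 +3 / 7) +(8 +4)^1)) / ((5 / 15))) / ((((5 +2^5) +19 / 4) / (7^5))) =5733588/167 = 34332.86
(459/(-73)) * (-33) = 207.49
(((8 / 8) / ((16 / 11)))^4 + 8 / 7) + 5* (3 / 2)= 4067415/458752 = 8.87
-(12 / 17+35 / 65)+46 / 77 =-11009/17017 = -0.65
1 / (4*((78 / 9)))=0.03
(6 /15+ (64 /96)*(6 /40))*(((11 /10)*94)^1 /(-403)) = -517/4030 = -0.13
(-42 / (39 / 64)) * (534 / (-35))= 68352/65 = 1051.57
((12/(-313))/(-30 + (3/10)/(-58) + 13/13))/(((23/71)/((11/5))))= 1087152/121108777 = 0.01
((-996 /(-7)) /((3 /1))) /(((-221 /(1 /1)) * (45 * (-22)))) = 166/765765 = 0.00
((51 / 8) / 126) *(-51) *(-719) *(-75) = -15584325/112 = -139145.76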